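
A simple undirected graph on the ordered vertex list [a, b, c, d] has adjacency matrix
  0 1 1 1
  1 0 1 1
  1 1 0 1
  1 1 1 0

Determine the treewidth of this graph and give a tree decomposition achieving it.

A single bag containing all 4 vertices is trivially a valid decomposition of width 3. On the other hand G contains the 4-clique {a, b, c, d}. A clique must lie in a single bag of any decomposition, so no decomposition can have width below 3. Hence tw(G) = 3 exactly.

Treewidth 3.
One optimal decomposition is:
Bags: B1 = {a, b, c, d}
Tree: (single bag)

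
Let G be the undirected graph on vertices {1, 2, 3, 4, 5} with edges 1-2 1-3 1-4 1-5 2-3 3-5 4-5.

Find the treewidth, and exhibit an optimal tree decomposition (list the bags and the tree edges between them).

Treewidth 2.
One such decomposition:
Bags: B1 = {1, 3, 5}  B2 = {1, 2, 3}  B3 = {1, 4, 5}
Tree: B1–B2, B1–B3

Every bag has size at most 3, so the width is 3 − 1 = 2 and tw(G) ≤ 2. Conversely, {1, 2, 3} is a clique of size 3, and the vertices of any clique must share a bag in every tree decomposition; so some bag has ≥ 3 vertices and tw(G) ≥ 2. Therefore the treewidth is 2.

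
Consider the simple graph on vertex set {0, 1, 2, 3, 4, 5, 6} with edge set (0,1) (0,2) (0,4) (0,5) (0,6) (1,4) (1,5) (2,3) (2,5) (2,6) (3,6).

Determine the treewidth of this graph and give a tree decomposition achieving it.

Treewidth 2.
One such decomposition:
Bags: B1 = {0, 1, 5}  B2 = {0, 2, 5}  B3 = {0, 2, 6}  B4 = {2, 3, 6}  B5 = {0, 1, 4}
Tree: B1–B2, B2–B3, B3–B4, B1–B5

Each bag holds 3 vertices, so the decomposition has width 2, which upper-bounds the treewidth. On the other hand G contains the 3-clique {0, 1, 4}. A clique must lie in a single bag of any decomposition, so no decomposition can have width below 2. Hence tw(G) = 2 exactly.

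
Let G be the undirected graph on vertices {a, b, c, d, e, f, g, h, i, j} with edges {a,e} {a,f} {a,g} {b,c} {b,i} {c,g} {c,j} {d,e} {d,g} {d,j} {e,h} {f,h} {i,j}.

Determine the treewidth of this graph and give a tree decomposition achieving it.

The largest bag has 3 vertices, giving width 2; this decomposition certifies tw(G) ≤ 2. The edges f–h–e–a–f form a cycle, so G is not a tree and its treewidth is at least 2. The upper and lower bounds meet at 2, so that is the treewidth.

Treewidth 2.
One such decomposition:
Bags: B1 = {a, f, h}  B2 = {a, e, h}  B3 = {a, e, g}  B4 = {d, e, g}  B5 = {c, d, g}  B6 = {c, d, j}  B7 = {b, c, j}  B8 = {b, i, j}
Tree: B1–B2, B2–B3, B3–B4, B4–B5, B5–B6, B6–B7, B7–B8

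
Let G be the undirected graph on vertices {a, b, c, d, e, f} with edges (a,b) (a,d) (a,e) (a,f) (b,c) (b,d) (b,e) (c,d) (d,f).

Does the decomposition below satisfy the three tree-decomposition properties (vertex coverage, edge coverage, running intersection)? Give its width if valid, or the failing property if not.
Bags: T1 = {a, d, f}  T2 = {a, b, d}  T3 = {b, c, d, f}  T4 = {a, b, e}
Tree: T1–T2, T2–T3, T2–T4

A tree decomposition must satisfy three properties: every vertex lies in some bag; for every edge, both endpoints lie together in some bag; and for every vertex, the bags containing it form a connected subtree. Here bags containing vertex f are not connected in the tree, so the decomposition is invalid.

No — bags containing vertex f are not connected in the tree.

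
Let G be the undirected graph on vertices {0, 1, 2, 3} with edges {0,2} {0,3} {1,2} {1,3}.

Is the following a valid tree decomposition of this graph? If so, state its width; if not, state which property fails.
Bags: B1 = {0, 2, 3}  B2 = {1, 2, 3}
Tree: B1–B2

Every vertex of G appears in some bag (union = {0, 1, 2, 3}); every edge is covered by a bag; and for each vertex v the set of bags containing v is connected in the bag tree. The decomposition is therefore valid. The largest bag has 3 vertices, so the width is 2.

Yes; width 2.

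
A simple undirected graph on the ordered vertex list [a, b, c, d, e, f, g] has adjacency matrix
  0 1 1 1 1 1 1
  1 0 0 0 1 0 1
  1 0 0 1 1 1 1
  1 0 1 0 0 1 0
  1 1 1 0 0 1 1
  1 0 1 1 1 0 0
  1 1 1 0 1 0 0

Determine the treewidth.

3

A width-3 tree decomposition is:
Bags: B1 = {a, c, e, g}  B2 = {a, b, e, g}  B3 = {a, c, e, f}  B4 = {a, c, d, f}
Tree: B1–B2, B1–B3, B3–B4
Every bag has size at most 4, so the width is 4 − 1 = 3 and tw(G) ≤ 3. On the other hand G contains the 4-clique {a, c, d, f}. A clique must lie in a single bag of any decomposition, so no decomposition can have width below 3. Hence tw(G) = 3 exactly.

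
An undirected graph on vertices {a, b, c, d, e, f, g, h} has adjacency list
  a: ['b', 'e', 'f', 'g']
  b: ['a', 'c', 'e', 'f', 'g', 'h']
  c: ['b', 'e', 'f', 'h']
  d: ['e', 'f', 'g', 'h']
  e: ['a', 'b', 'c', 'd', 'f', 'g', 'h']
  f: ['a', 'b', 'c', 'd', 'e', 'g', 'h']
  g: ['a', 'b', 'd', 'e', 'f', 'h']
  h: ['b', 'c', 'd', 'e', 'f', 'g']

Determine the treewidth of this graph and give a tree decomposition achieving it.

Treewidth 4.
One optimal decomposition is:
Bags: B1 = {a, b, e, f, g}  B2 = {b, e, f, g, h}  B3 = {d, e, f, g, h}  B4 = {b, c, e, f, h}
Tree: B1–B2, B2–B3, B2–B4

Each bag holds 5 vertices, so the decomposition has width 4, which upper-bounds the treewidth. For the lower bound, the 5 vertices {d, e, f, g, h} are pairwise adjacent, and any tree decomposition puts a clique entirely inside one bag — forcing width ≥ 4. Combining the bounds, tw(G) = 4.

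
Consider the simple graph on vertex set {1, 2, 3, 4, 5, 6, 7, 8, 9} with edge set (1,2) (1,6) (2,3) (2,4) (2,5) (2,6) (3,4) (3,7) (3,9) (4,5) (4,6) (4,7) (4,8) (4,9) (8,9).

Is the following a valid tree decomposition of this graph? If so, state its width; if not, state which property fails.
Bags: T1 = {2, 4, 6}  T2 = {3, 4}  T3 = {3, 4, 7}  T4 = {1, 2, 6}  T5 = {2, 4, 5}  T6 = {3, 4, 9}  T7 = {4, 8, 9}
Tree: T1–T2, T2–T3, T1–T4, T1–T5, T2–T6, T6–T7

No — edge (2,3) lies in no bag.

A tree decomposition must satisfy three properties: every vertex lies in some bag; for every edge, both endpoints lie together in some bag; and for every vertex, the bags containing it form a connected subtree. Here edge (2,3) lies in no bag, so the decomposition is invalid.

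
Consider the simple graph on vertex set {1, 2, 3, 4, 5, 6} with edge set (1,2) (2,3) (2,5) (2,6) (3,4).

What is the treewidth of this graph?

1

A width-1 tree decomposition is:
Bags: B1 = {2, 6}  B2 = {2, 3}  B3 = {2, 5}  B4 = {1, 2}  B5 = {3, 4}
Tree: B1–B2, B2–B3, B2–B4, B2–B5
Each bag holds 2 vertices, so the decomposition has width 1, which upper-bounds the treewidth. Any graph with an edge has treewidth ≥ 1, and G has the edge 2–6. Combining the bounds, tw(G) = 1.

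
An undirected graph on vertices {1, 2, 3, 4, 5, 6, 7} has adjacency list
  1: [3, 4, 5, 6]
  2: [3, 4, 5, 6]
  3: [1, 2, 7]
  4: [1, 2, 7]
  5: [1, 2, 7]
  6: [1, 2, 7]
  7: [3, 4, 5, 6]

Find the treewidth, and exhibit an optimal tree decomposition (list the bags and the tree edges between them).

The largest bag has 4 vertices, giving width 3; this decomposition certifies tw(G) ≤ 3. For the lower bound: the 4 vertex sets {3,7}, {1,4}, {2}, {6} are disjoint, each induces a connected subgraph, and every pair is joined by at least one edge of G. Contracting each set to a single vertex therefore yields K_{4} as a minor, and since treewidth is minor-monotone, tw(G) ≥ tw(K_{4}) = 3. Combining the bounds, tw(G) = 3.

Treewidth 3.
One such decomposition:
Bags: B1 = {1, 2, 3, 7}  B2 = {1, 2, 4, 7}  B3 = {1, 2, 6, 7}  B4 = {1, 2, 5, 7}
Tree: B1–B2, B2–B3, B3–B4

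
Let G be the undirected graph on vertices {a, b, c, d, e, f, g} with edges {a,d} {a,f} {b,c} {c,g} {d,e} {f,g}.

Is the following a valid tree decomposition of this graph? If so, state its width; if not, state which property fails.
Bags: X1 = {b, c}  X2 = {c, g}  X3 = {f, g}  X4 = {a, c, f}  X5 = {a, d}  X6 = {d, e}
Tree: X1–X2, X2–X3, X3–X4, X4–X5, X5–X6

A tree decomposition must satisfy three properties: every vertex lies in some bag; for every edge, both endpoints lie together in some bag; and for every vertex, the bags containing it form a connected subtree. Here bags containing vertex c are not connected in the tree, so the decomposition is invalid.

No — bags containing vertex c are not connected in the tree.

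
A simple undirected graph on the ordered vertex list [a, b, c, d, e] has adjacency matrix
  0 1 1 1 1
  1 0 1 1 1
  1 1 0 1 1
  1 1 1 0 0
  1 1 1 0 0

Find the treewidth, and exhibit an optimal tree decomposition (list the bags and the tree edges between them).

The largest bag has 4 vertices, giving width 3; this decomposition certifies tw(G) ≤ 3. On the other hand G contains the 4-clique {a, b, c, d}. A clique must lie in a single bag of any decomposition, so no decomposition can have width below 3. Therefore the treewidth is 3.

Treewidth 3.
Bags: B1 = {a, b, c, e}  B2 = {a, b, c, d}
Tree: B1–B2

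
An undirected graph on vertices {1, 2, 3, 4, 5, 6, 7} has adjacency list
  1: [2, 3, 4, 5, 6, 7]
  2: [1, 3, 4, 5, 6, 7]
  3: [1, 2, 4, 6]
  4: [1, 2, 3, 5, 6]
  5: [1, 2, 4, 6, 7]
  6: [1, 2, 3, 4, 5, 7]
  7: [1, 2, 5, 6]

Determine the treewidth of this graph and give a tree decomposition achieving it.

Each bag holds 5 vertices, so the decomposition has width 4, which upper-bounds the treewidth. Conversely, {1, 2, 3, 4, 6} is a clique of size 5, and the vertices of any clique must share a bag in every tree decomposition; so some bag has ≥ 5 vertices and tw(G) ≥ 4. Therefore the treewidth is 4.

Treewidth 4.
One such decomposition:
Bags: B1 = {1, 2, 5, 6, 7}  B2 = {1, 2, 4, 5, 6}  B3 = {1, 2, 3, 4, 6}
Tree: B1–B2, B2–B3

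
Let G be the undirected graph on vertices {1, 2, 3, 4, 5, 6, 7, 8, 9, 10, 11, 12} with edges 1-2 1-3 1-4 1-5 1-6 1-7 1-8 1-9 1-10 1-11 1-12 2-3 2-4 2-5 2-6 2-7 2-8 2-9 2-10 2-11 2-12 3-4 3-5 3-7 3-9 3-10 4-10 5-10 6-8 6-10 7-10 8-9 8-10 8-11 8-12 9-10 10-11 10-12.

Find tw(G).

A width-4 tree decomposition is:
Bags: B1 = {1, 2, 8, 10, 11}  B2 = {1, 2, 6, 8, 10}  B3 = {1, 2, 8, 9, 10}  B4 = {1, 2, 3, 9, 10}  B5 = {1, 2, 8, 10, 12}  B6 = {1, 2, 3, 4, 10}  B7 = {1, 2, 3, 5, 10}  B8 = {1, 2, 3, 7, 10}
Tree: B1–B2, B2–B3, B3–B4, B1–B5, B4–B6, B4–B7, B6–B8
The largest bag has 5 vertices, giving width 4; this decomposition certifies tw(G) ≤ 4. On the other hand G contains the 5-clique {1, 2, 3, 9, 10}. A clique must lie in a single bag of any decomposition, so no decomposition can have width below 4. The upper and lower bounds meet at 4, so that is the treewidth.

4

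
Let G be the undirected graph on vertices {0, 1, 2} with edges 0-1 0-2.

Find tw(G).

1

A width-1 tree decomposition is:
Bags: B1 = {0, 2}  B2 = {0, 1}
Tree: B1–B2
The largest bag has 2 vertices, giving width 1; this decomposition certifies tw(G) ≤ 1. G has an edge, so its treewidth is at least 1. Therefore the treewidth is 1.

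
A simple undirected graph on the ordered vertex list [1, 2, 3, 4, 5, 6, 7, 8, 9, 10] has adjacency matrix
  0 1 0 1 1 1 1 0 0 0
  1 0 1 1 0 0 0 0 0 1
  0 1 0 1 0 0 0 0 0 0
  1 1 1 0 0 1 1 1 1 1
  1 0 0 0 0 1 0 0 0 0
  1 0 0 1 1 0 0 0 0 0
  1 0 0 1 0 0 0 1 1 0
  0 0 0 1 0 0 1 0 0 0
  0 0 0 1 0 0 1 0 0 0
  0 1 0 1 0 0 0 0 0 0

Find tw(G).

A width-2 tree decomposition is:
Bags: B1 = {1, 2, 4}  B2 = {1, 4, 7}  B3 = {2, 4, 10}  B4 = {1, 4, 6}  B5 = {4, 7, 9}  B6 = {4, 7, 8}  B7 = {2, 3, 4}  B8 = {1, 5, 6}
Tree: B1–B2, B1–B3, B1–B4, B2–B5, B5–B6, B3–B7, B4–B8
Every bag has size at most 3, so the width is 3 − 1 = 2 and tw(G) ≤ 2. Conversely, {1, 2, 4} is a clique of size 3, and the vertices of any clique must share a bag in every tree decomposition; so some bag has ≥ 3 vertices and tw(G) ≥ 2. The upper and lower bounds meet at 2, so that is the treewidth.

2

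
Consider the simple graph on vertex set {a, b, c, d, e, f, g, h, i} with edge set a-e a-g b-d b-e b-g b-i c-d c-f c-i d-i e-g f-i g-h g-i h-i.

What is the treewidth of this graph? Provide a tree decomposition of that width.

Every bag has size at most 3, so the width is 3 − 1 = 2 and tw(G) ≤ 2. On the other hand G contains the 3-clique {a, e, g}. A clique must lie in a single bag of any decomposition, so no decomposition can have width below 2. Hence tw(G) = 2 exactly.

Treewidth 2.
Bags: B1 = {b, g, i}  B2 = {b, e, g}  B3 = {g, h, i}  B4 = {b, d, i}  B5 = {c, d, i}  B6 = {c, f, i}  B7 = {a, e, g}
Tree: B1–B2, B1–B3, B1–B4, B4–B5, B5–B6, B2–B7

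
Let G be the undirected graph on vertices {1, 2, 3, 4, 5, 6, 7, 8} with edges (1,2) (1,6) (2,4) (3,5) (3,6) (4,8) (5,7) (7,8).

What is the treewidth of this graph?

A width-2 tree decomposition is:
Bags: B1 = {1, 3, 6}  B2 = {1, 2, 3}  B3 = {2, 3, 4}  B4 = {3, 4, 8}  B5 = {3, 7, 8}  B6 = {3, 5, 7}
Tree: B1–B2, B2–B3, B3–B4, B4–B5, B5–B6
The largest bag has 3 vertices, giving width 2; this decomposition certifies tw(G) ≤ 2. Since 3–6–1–2–4–8–7–5–3 is a cycle in G, G is not acyclic. Forests are exactly the graphs of treewidth ≤ 1, so tw(G) ≥ 2. Hence tw(G) = 2 exactly.

2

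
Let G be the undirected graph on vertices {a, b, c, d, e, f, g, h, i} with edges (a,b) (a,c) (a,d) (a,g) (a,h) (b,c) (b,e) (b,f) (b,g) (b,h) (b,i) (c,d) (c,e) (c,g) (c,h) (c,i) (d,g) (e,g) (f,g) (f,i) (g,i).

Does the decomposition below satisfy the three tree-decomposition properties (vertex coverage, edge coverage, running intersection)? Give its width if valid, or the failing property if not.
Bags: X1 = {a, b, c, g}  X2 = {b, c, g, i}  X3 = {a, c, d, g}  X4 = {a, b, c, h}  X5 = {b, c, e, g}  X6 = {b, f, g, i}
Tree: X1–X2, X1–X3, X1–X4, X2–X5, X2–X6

Vertex coverage: the bags together contain {a, b, c, d, e, f, g, h, i}, the full vertex set. Edge coverage: each edge of G has both endpoints in at least one bag. Running intersection: for every vertex, the bags containing it form a connected subtree. All three properties hold, so this is a valid tree decomposition of width max|bag| − 1 = 3, and hence tw(G) ≤ 3.

Yes; width 3.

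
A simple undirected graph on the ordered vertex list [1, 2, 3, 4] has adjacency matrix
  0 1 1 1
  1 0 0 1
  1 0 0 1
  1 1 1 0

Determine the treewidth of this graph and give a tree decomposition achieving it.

Each bag holds 3 vertices, so the decomposition has width 2, which upper-bounds the treewidth. For the lower bound, the 3 vertices {1, 2, 4} are pairwise adjacent, and any tree decomposition puts a clique entirely inside one bag — forcing width ≥ 2. The upper and lower bounds meet at 2, so that is the treewidth.

Treewidth 2.
One optimal decomposition is:
Bags: B1 = {1, 2, 4}  B2 = {1, 3, 4}
Tree: B1–B2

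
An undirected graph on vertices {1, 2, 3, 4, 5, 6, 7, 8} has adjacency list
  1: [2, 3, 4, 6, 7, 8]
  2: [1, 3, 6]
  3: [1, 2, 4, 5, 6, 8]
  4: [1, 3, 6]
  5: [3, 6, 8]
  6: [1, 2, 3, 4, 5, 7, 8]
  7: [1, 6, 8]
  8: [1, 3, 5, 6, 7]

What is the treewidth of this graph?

A width-3 tree decomposition is:
Bags: B1 = {1, 3, 6, 8}  B2 = {3, 5, 6, 8}  B3 = {1, 3, 4, 6}  B4 = {1, 2, 3, 6}  B5 = {1, 6, 7, 8}
Tree: B1–B2, B1–B3, B1–B4, B1–B5
Each bag holds 4 vertices, so the decomposition has width 3, which upper-bounds the treewidth. Conversely, {1, 3, 6, 8} is a clique of size 4, and the vertices of any clique must share a bag in every tree decomposition; so some bag has ≥ 4 vertices and tw(G) ≥ 3. Combining the bounds, tw(G) = 3.

3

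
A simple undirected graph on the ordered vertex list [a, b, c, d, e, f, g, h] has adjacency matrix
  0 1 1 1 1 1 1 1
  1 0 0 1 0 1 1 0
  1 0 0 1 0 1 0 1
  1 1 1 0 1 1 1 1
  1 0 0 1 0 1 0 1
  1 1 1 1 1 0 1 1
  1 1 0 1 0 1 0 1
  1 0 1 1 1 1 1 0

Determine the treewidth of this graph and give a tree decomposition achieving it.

Treewidth 4.
Bags: B1 = {a, c, d, f, h}  B2 = {a, d, e, f, h}  B3 = {a, d, f, g, h}  B4 = {a, b, d, f, g}
Tree: B1–B2, B1–B3, B3–B4

Every bag has size at most 5, so the width is 5 − 1 = 4 and tw(G) ≤ 4. On the other hand G contains the 5-clique {a, d, f, g, h}. A clique must lie in a single bag of any decomposition, so no decomposition can have width below 4. Therefore the treewidth is 4.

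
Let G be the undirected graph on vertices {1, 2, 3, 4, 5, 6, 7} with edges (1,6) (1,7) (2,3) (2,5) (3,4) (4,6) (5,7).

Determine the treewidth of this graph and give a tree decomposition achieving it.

Treewidth 2.
One optimal decomposition is:
Bags: B1 = {3, 4, 6}  B2 = {2, 3, 6}  B3 = {2, 5, 6}  B4 = {5, 6, 7}  B5 = {1, 6, 7}
Tree: B1–B2, B2–B3, B3–B4, B4–B5

The largest bag has 3 vertices, giving width 2; this decomposition certifies tw(G) ≤ 2. The edges 6–4–3–2–5–7–1–6 form a cycle, so G is not a tree and its treewidth is at least 2. Therefore the treewidth is 2.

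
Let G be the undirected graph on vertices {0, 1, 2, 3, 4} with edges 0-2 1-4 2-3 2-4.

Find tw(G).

A width-1 tree decomposition is:
Bags: B1 = {2, 3}  B2 = {2, 4}  B3 = {1, 4}  B4 = {0, 2}
Tree: B1–B2, B2–B3, B1–B4
The largest bag has 2 vertices, giving width 1; this decomposition certifies tw(G) ≤ 1. G has an edge, so its treewidth is at least 1. Combining the bounds, tw(G) = 1.

1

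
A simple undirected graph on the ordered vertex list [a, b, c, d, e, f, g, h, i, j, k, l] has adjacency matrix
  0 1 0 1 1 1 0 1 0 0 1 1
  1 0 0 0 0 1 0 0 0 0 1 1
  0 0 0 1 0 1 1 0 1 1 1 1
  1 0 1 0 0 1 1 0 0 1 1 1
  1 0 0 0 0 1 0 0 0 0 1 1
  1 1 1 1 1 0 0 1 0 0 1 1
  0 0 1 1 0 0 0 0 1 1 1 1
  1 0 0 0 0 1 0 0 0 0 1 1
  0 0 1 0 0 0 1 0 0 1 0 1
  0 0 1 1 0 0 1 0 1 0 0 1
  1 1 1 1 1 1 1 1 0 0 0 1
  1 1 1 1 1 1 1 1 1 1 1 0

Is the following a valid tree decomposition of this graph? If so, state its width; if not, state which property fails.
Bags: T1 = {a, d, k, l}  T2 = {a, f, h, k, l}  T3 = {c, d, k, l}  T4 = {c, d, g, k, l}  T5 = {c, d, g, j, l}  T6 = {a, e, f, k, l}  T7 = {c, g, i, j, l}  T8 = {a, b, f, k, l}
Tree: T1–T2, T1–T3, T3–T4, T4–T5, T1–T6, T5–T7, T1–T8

No — edge (f,d) lies in no bag.

A tree decomposition must satisfy three properties: every vertex lies in some bag; for every edge, both endpoints lie together in some bag; and for every vertex, the bags containing it form a connected subtree. Here edge (f,d) lies in no bag, so the decomposition is invalid.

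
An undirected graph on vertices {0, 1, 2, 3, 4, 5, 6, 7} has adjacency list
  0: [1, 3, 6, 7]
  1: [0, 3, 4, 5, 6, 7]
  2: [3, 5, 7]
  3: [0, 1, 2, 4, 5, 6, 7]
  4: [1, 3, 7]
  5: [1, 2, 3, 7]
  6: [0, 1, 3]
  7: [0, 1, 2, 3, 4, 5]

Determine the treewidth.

3

A width-3 tree decomposition is:
Bags: B1 = {1, 3, 5, 7}  B2 = {1, 3, 4, 7}  B3 = {2, 3, 5, 7}  B4 = {0, 1, 3, 7}  B5 = {0, 1, 3, 6}
Tree: B1–B2, B1–B3, B2–B4, B4–B5
The largest bag has 4 vertices, giving width 3; this decomposition certifies tw(G) ≤ 3. On the other hand G contains the 4-clique {0, 1, 3, 6}. A clique must lie in a single bag of any decomposition, so no decomposition can have width below 3. Hence tw(G) = 3 exactly.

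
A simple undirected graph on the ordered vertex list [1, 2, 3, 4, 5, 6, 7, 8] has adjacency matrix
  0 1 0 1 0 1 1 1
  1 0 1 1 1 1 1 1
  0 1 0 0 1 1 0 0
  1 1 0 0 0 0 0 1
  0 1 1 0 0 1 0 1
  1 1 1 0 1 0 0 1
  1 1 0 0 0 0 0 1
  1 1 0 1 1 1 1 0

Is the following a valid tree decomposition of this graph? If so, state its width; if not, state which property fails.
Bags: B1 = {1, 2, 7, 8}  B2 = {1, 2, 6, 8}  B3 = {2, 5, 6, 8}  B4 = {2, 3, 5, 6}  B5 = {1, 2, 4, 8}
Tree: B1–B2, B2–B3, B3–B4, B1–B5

Every vertex of G appears in some bag (union = {1, 2, 3, 4, 5, 6, 7, 8}); every edge is covered by a bag; and for each vertex v the set of bags containing v is connected in the bag tree. The decomposition is therefore valid. The largest bag has 4 vertices, so the width is 3.

Yes; width 3.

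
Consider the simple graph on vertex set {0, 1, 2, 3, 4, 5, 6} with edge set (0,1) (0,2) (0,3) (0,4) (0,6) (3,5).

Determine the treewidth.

1

A width-1 tree decomposition is:
Bags: B1 = {0, 2}  B2 = {0, 1}  B3 = {0, 3}  B4 = {3, 5}  B5 = {0, 6}  B6 = {0, 4}
Tree: B1–B2, B1–B3, B3–B4, B1–B5, B2–B6
Every bag has size at most 2, so the width is 2 − 1 = 1 and tw(G) ≤ 1. Any graph with an edge has treewidth ≥ 1, and G has the edge 2–0. The upper and lower bounds meet at 1, so that is the treewidth.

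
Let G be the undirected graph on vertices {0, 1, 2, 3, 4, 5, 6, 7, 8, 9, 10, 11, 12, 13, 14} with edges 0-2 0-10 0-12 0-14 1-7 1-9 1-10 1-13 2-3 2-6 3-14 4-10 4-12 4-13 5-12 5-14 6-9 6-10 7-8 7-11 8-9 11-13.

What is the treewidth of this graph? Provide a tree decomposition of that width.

Treewidth 3.
One optimal decomposition is:
Bags: B1 = {7, 8, 9, 11}  B2 = {1, 7, 9, 11}  B3 = {1, 9, 11, 13}  B4 = {1, 6, 9, 13}  B5 = {1, 6, 10, 13}  B6 = {4, 6, 10, 13}  B7 = {2, 4, 6, 10}  B8 = {0, 2, 4, 10}  B9 = {0, 2, 4, 12}  B10 = {0, 2, 3, 12}  B11 = {0, 3, 12, 14}  B12 = {3, 5, 12, 14}
Tree: B1–B2, B2–B3, B3–B4, B4–B5, B5–B6, B6–B7, B7–B8, B8–B9, B9–B10, B10–B11, B11–B12

Every bag has size at most 4, so the width is 4 − 1 = 3 and tw(G) ≤ 3. For the lower bound: the 4 vertex sets {7,8,11}, {9}, {1}, {4,6,10,13} are disjoint, each induces a connected subgraph, and every pair is joined by at least one edge of G. Contracting each set to a single vertex therefore yields K_{4} as a minor, and since treewidth is minor-monotone, tw(G) ≥ tw(K_{4}) = 3. Hence tw(G) = 3 exactly.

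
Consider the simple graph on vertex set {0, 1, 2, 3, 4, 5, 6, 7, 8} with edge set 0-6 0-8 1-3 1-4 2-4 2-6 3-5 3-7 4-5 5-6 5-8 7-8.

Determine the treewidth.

3

A width-3 tree decomposition is:
Bags: B1 = {1, 3, 7, 8}  B2 = {1, 3, 5, 8}  B3 = {1, 4, 5, 8}  B4 = {0, 4, 5, 8}  B5 = {0, 4, 5, 6}  B6 = {0, 2, 4, 6}
Tree: B1–B2, B2–B3, B3–B4, B4–B5, B5–B6
The largest bag has 4 vertices, giving width 3; this decomposition certifies tw(G) ≤ 3. For the lower bound: the 4 vertex sets {1,3,7}, {8}, {5}, {0,2,4,6} are disjoint, each induces a connected subgraph, and every pair is joined by at least one edge of G. Contracting each set to a single vertex therefore yields K_{4} as a minor, and since treewidth is minor-monotone, tw(G) ≥ tw(K_{4}) = 3. Hence tw(G) = 3 exactly.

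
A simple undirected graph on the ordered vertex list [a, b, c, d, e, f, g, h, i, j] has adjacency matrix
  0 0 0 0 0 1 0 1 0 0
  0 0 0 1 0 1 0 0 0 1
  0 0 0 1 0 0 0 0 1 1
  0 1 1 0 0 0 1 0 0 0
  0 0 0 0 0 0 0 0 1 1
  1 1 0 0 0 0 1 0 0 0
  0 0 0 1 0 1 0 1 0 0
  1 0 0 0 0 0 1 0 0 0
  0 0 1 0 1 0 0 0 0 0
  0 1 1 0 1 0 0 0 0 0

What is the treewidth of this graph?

2

A width-2 tree decomposition is:
Bags: B1 = {e, i, j}  B2 = {c, i, j}  B3 = {b, c, j}  B4 = {b, c, d}  B5 = {b, d, f}  B6 = {d, f, g}  B7 = {a, f, g}  B8 = {a, g, h}
Tree: B1–B2, B2–B3, B3–B4, B4–B5, B5–B6, B6–B7, B7–B8
Every bag has size at most 3, so the width is 3 − 1 = 2 and tw(G) ≤ 2. Since e–i–c–j–e is a cycle in G, G is not acyclic. Forests are exactly the graphs of treewidth ≤ 1, so tw(G) ≥ 2. The upper and lower bounds meet at 2, so that is the treewidth.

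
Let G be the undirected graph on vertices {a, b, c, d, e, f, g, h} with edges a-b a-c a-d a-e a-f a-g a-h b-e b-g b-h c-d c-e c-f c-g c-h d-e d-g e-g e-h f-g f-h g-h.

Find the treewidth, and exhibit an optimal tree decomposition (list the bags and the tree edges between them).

Treewidth 4.
One such decomposition:
Bags: B1 = {a, c, e, g, h}  B2 = {a, c, d, e, g}  B3 = {a, b, e, g, h}  B4 = {a, c, f, g, h}
Tree: B1–B2, B1–B3, B1–B4

The largest bag has 5 vertices, giving width 4; this decomposition certifies tw(G) ≤ 4. Conversely, {a, c, d, e, g} is a clique of size 5, and the vertices of any clique must share a bag in every tree decomposition; so some bag has ≥ 5 vertices and tw(G) ≥ 4. Therefore the treewidth is 4.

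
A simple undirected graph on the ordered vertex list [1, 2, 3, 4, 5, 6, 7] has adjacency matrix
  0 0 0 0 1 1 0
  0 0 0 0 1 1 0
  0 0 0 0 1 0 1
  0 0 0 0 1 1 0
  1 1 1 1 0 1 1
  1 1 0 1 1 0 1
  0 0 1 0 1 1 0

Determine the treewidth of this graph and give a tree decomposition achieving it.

The largest bag has 3 vertices, giving width 2; this decomposition certifies tw(G) ≤ 2. Conversely, {3, 5, 7} is a clique of size 3, and the vertices of any clique must share a bag in every tree decomposition; so some bag has ≥ 3 vertices and tw(G) ≥ 2. The upper and lower bounds meet at 2, so that is the treewidth.

Treewidth 2.
One optimal decomposition is:
Bags: B1 = {3, 5, 7}  B2 = {5, 6, 7}  B3 = {4, 5, 6}  B4 = {1, 5, 6}  B5 = {2, 5, 6}
Tree: B1–B2, B2–B3, B2–B4, B4–B5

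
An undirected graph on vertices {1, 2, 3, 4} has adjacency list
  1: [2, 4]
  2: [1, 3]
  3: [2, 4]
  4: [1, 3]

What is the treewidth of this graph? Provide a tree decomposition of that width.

Treewidth 2.
Bags: B1 = {1, 2, 4}  B2 = {2, 3, 4}
Tree: B1–B2

Every bag has size at most 3, so the width is 3 − 1 = 2 and tw(G) ≤ 2. For the lower bound, G contains the cycle 2–1–4–3–2, so G is not a forest; only forests have treewidth ≤ 1, hence tw(G) ≥ 2. Hence tw(G) = 2 exactly.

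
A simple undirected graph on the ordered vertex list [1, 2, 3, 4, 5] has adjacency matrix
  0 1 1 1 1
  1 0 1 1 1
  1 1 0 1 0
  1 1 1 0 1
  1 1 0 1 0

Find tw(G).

3

A width-3 tree decomposition is:
Bags: B1 = {1, 2, 3, 4}  B2 = {1, 2, 4, 5}
Tree: B1–B2
Each bag holds 4 vertices, so the decomposition has width 3, which upper-bounds the treewidth. Conversely, {1, 2, 3, 4} is a clique of size 4, and the vertices of any clique must share a bag in every tree decomposition; so some bag has ≥ 4 vertices and tw(G) ≥ 3. The upper and lower bounds meet at 3, so that is the treewidth.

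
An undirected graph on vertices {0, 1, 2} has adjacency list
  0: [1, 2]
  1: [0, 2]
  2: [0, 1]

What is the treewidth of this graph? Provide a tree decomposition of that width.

Treewidth 2.
One optimal decomposition is:
Bags: B1 = {0, 1, 2}
Tree: (single bag)

With just one bag of size 3, the width is 3 − 1 = 2, so tw(G) ≤ 2. On the other hand G contains the 3-clique {0, 1, 2}. A clique must lie in a single bag of any decomposition, so no decomposition can have width below 2. The upper and lower bounds meet at 2, so that is the treewidth.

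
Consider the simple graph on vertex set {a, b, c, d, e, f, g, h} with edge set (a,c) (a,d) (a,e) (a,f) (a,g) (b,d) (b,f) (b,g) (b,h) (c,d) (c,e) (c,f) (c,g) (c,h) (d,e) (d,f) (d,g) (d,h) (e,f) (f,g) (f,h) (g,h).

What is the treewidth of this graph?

4

A width-4 tree decomposition is:
Bags: B1 = {c, d, f, g, h}  B2 = {a, c, d, f, g}  B3 = {a, c, d, e, f}  B4 = {b, d, f, g, h}
Tree: B1–B2, B2–B3, B1–B4
Each bag holds 5 vertices, so the decomposition has width 4, which upper-bounds the treewidth. Conversely, {c, d, f, g, h} is a clique of size 5, and the vertices of any clique must share a bag in every tree decomposition; so some bag has ≥ 5 vertices and tw(G) ≥ 4. The upper and lower bounds meet at 4, so that is the treewidth.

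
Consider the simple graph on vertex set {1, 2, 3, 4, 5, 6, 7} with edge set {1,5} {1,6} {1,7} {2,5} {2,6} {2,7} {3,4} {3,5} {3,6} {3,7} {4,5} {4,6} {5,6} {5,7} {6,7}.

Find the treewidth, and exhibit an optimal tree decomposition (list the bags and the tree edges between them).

Treewidth 3.
One optimal decomposition is:
Bags: B1 = {3, 5, 6, 7}  B2 = {1, 5, 6, 7}  B3 = {3, 4, 5, 6}  B4 = {2, 5, 6, 7}
Tree: B1–B2, B1–B3, B1–B4

Each bag holds 4 vertices, so the decomposition has width 3, which upper-bounds the treewidth. On the other hand G contains the 4-clique {3, 4, 5, 6}. A clique must lie in a single bag of any decomposition, so no decomposition can have width below 3. Therefore the treewidth is 3.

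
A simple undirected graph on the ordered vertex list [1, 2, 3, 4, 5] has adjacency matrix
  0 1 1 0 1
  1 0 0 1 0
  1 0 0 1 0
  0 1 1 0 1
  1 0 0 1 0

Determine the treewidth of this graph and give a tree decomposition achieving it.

The largest bag has 3 vertices, giving width 2; this decomposition certifies tw(G) ≤ 2. The edges 5–1–2–4–5 form a cycle, so G is not a tree and its treewidth is at least 2. The upper and lower bounds meet at 2, so that is the treewidth.

Treewidth 2.
Bags: B1 = {1, 4, 5}  B2 = {1, 2, 4}  B3 = {1, 3, 4}
Tree: B1–B2, B2–B3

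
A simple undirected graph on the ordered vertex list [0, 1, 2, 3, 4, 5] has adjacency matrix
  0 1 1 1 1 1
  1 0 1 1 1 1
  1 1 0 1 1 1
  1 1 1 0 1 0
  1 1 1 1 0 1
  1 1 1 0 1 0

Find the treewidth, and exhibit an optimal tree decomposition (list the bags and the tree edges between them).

Each bag holds 5 vertices, so the decomposition has width 4, which upper-bounds the treewidth. For the lower bound, the 5 vertices {0, 1, 2, 3, 4} are pairwise adjacent, and any tree decomposition puts a clique entirely inside one bag — forcing width ≥ 4. The upper and lower bounds meet at 4, so that is the treewidth.

Treewidth 4.
One such decomposition:
Bags: B1 = {0, 1, 2, 3, 4}  B2 = {0, 1, 2, 4, 5}
Tree: B1–B2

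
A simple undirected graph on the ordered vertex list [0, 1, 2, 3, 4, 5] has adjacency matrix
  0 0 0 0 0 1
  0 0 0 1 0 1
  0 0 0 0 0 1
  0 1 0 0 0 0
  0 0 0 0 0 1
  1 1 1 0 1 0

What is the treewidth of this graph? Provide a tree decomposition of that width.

Every bag has size at most 2, so the width is 2 − 1 = 1 and tw(G) ≤ 1. Any graph with an edge has treewidth ≥ 1, and G has the edge 5–2. Therefore the treewidth is 1.

Treewidth 1.
One such decomposition:
Bags: B1 = {2, 5}  B2 = {1, 5}  B3 = {1, 3}  B4 = {4, 5}  B5 = {0, 5}
Tree: B1–B2, B2–B3, B1–B4, B4–B5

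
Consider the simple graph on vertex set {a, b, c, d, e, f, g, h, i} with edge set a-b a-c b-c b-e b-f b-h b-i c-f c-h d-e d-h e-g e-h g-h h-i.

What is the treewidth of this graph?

A width-2 tree decomposition is:
Bags: B1 = {b, e, h}  B2 = {e, g, h}  B3 = {b, c, h}  B4 = {a, b, c}  B5 = {b, h, i}  B6 = {b, c, f}  B7 = {d, e, h}
Tree: B1–B2, B1–B3, B3–B4, B1–B5, B3–B6, B2–B7
The largest bag has 3 vertices, giving width 2; this decomposition certifies tw(G) ≤ 2. On the other hand G contains the 3-clique {a, b, c}. A clique must lie in a single bag of any decomposition, so no decomposition can have width below 2. Therefore the treewidth is 2.

2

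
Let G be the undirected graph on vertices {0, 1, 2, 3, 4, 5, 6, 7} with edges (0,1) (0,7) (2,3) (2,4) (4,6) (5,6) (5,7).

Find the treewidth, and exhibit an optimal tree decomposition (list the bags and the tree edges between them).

Treewidth 1.
One optimal decomposition is:
Bags: B1 = {2, 3}  B2 = {2, 4}  B3 = {4, 6}  B4 = {5, 6}  B5 = {5, 7}  B6 = {0, 7}  B7 = {0, 1}
Tree: B1–B2, B2–B3, B3–B4, B4–B5, B5–B6, B6–B7

Every bag has size at most 2, so the width is 2 − 1 = 1 and tw(G) ≤ 1. Any graph with an edge has treewidth ≥ 1, and G has the edge 3–2. Therefore the treewidth is 1.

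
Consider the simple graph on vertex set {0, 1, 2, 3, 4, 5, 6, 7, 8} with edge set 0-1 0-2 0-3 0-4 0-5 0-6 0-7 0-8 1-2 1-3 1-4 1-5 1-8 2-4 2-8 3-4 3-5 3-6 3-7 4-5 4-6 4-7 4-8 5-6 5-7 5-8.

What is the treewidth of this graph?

A width-4 tree decomposition is:
Bags: B1 = {0, 1, 3, 4, 5}  B2 = {0, 1, 4, 5, 8}  B3 = {0, 1, 2, 4, 8}  B4 = {0, 3, 4, 5, 7}  B5 = {0, 3, 4, 5, 6}
Tree: B1–B2, B2–B3, B1–B4, B1–B5
The largest bag has 5 vertices, giving width 4; this decomposition certifies tw(G) ≤ 4. On the other hand G contains the 5-clique {0, 1, 2, 4, 8}. A clique must lie in a single bag of any decomposition, so no decomposition can have width below 4. Combining the bounds, tw(G) = 4.

4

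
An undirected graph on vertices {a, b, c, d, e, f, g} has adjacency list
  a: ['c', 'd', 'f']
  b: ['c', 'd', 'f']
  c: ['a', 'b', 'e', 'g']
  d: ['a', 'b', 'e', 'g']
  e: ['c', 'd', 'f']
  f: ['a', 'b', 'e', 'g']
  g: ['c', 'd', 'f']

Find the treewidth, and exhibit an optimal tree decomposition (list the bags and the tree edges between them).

Treewidth 3.
Bags: B1 = {b, c, d, f}  B2 = {c, d, f, g}  B3 = {c, d, e, f}  B4 = {a, c, d, f}
Tree: B1–B2, B2–B3, B3–B4

Every bag has size at most 4, so the width is 4 − 1 = 3 and tw(G) ≤ 3. For the lower bound: the 4 vertex sets {b,d}, {c,g}, {f}, {e} are disjoint, each induces a connected subgraph, and every pair is joined by at least one edge of G. Contracting each set to a single vertex therefore yields K_{4} as a minor, and since treewidth is minor-monotone, tw(G) ≥ tw(K_{4}) = 3. Combining the bounds, tw(G) = 3.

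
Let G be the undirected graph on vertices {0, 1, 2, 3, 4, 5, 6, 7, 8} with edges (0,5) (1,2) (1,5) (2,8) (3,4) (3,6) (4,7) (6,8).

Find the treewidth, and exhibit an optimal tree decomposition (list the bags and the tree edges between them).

Each bag holds 2 vertices, so the decomposition has width 1, which upper-bounds the treewidth. Any graph with an edge has treewidth ≥ 1, and G has the edge 7–4. Therefore the treewidth is 1.

Treewidth 1.
Bags: B1 = {4, 7}  B2 = {3, 4}  B3 = {3, 6}  B4 = {6, 8}  B5 = {2, 8}  B6 = {1, 2}  B7 = {1, 5}  B8 = {0, 5}
Tree: B1–B2, B2–B3, B3–B4, B4–B5, B5–B6, B6–B7, B7–B8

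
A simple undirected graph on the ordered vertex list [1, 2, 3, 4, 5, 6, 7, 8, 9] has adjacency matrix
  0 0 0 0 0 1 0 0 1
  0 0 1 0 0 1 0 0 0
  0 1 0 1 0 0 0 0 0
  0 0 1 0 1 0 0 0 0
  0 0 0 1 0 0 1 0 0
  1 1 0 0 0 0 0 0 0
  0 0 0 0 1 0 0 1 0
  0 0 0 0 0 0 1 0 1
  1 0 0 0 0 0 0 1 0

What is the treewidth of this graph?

A width-2 tree decomposition is:
Bags: B1 = {2, 3, 4}  B2 = {2, 4, 6}  B3 = {1, 4, 6}  B4 = {1, 4, 9}  B5 = {4, 8, 9}  B6 = {4, 7, 8}  B7 = {4, 5, 7}
Tree: B1–B2, B2–B3, B3–B4, B4–B5, B5–B6, B6–B7
Each bag holds 3 vertices, so the decomposition has width 2, which upper-bounds the treewidth. The edges 4–3–2–6–1–9–8–7–5–4 form a cycle, so G is not a tree and its treewidth is at least 2. Hence tw(G) = 2 exactly.

2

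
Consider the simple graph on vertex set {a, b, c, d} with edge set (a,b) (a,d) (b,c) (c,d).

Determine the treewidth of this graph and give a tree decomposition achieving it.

Every bag has size at most 3, so the width is 3 − 1 = 2 and tw(G) ≤ 2. Since b–c–d–a–b is a cycle in G, G is not acyclic. Forests are exactly the graphs of treewidth ≤ 1, so tw(G) ≥ 2. The upper and lower bounds meet at 2, so that is the treewidth.

Treewidth 2.
One optimal decomposition is:
Bags: B1 = {b, c, d}  B2 = {a, b, d}
Tree: B1–B2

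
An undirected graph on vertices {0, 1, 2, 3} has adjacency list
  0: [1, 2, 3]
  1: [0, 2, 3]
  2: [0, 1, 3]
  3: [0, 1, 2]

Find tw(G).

3

A width-3 tree decomposition is:
Bags: B1 = {0, 1, 2, 3}
Tree: (single bag)
With just one bag of size 4, the width is 4 − 1 = 3, so tw(G) ≤ 3. Conversely, {0, 1, 2, 3} is a clique of size 4, and the vertices of any clique must share a bag in every tree decomposition; so some bag has ≥ 4 vertices and tw(G) ≥ 3. Hence tw(G) = 3 exactly.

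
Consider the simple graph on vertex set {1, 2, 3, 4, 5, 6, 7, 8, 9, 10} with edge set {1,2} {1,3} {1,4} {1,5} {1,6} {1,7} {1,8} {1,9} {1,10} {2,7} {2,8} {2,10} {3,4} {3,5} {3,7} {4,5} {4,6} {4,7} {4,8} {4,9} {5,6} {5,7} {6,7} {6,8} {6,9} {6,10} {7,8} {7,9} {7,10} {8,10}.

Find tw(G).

4

A width-4 tree decomposition is:
Bags: B1 = {1, 6, 7, 8, 10}  B2 = {1, 4, 6, 7, 8}  B3 = {1, 4, 5, 6, 7}  B4 = {1, 2, 7, 8, 10}  B5 = {1, 4, 6, 7, 9}  B6 = {1, 3, 4, 5, 7}
Tree: B1–B2, B2–B3, B1–B4, B3–B5, B3–B6
Every bag has size at most 5, so the width is 5 − 1 = 4 and tw(G) ≤ 4. For the lower bound, the 5 vertices {1, 2, 7, 8, 10} are pairwise adjacent, and any tree decomposition puts a clique entirely inside one bag — forcing width ≥ 4. Therefore the treewidth is 4.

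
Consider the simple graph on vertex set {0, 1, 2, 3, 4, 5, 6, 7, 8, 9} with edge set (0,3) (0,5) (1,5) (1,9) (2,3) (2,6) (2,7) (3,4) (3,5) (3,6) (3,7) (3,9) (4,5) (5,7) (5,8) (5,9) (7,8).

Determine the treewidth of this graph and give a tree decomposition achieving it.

Treewidth 2.
One such decomposition:
Bags: B1 = {3, 5, 7}  B2 = {0, 3, 5}  B3 = {3, 5, 9}  B4 = {5, 7, 8}  B5 = {2, 3, 7}  B6 = {1, 5, 9}  B7 = {3, 4, 5}  B8 = {2, 3, 6}
Tree: B1–B2, B1–B3, B1–B4, B1–B5, B3–B6, B1–B7, B5–B8

Each bag holds 3 vertices, so the decomposition has width 2, which upper-bounds the treewidth. On the other hand G contains the 3-clique {5, 7, 8}. A clique must lie in a single bag of any decomposition, so no decomposition can have width below 2. The upper and lower bounds meet at 2, so that is the treewidth.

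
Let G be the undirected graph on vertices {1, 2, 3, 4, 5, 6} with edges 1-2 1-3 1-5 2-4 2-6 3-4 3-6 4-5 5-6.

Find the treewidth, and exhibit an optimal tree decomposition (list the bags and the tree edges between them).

Treewidth 3.
One such decomposition:
Bags: B1 = {2, 3, 5, 6}  B2 = {1, 2, 3, 5}  B3 = {2, 3, 4, 5}
Tree: B1–B2, B2–B3

Each bag holds 4 vertices, so the decomposition has width 3, which upper-bounds the treewidth. For the lower bound: the 4 vertex sets {5,6}, {1,3}, {2}, {4} are disjoint, each induces a connected subgraph, and every pair is joined by at least one edge of G. Contracting each set to a single vertex therefore yields K_{4} as a minor, and since treewidth is minor-monotone, tw(G) ≥ tw(K_{4}) = 3. Therefore the treewidth is 3.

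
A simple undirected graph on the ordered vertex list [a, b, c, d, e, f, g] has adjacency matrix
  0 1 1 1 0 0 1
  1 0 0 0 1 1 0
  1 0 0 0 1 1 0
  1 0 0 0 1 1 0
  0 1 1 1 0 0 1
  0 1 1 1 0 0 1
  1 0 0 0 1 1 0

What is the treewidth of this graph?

A width-3 tree decomposition is:
Bags: B1 = {a, e, f, g}  B2 = {a, b, e, f}  B3 = {a, d, e, f}  B4 = {a, c, e, f}
Tree: B1–B2, B2–B3, B3–B4
Every bag has size at most 4, so the width is 4 − 1 = 3 and tw(G) ≤ 3. For the lower bound: the 4 vertex sets {e,g}, {a,b}, {f}, {d} are disjoint, each induces a connected subgraph, and every pair is joined by at least one edge of G. Contracting each set to a single vertex therefore yields K_{4} as a minor, and since treewidth is minor-monotone, tw(G) ≥ tw(K_{4}) = 3. Combining the bounds, tw(G) = 3.

3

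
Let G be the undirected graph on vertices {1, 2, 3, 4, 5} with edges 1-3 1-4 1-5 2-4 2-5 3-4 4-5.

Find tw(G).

2

A width-2 tree decomposition is:
Bags: B1 = {1, 3, 4}  B2 = {1, 4, 5}  B3 = {2, 4, 5}
Tree: B1–B2, B2–B3
Every bag has size at most 3, so the width is 3 − 1 = 2 and tw(G) ≤ 2. For the lower bound, the 3 vertices {1, 3, 4} are pairwise adjacent, and any tree decomposition puts a clique entirely inside one bag — forcing width ≥ 2. Therefore the treewidth is 2.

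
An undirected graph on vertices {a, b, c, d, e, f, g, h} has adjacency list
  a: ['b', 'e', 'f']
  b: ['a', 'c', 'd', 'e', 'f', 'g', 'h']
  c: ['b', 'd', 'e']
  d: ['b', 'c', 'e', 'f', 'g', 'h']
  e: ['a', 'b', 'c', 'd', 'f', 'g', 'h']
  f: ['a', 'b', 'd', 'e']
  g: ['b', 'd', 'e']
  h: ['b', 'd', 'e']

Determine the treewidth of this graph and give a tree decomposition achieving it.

The largest bag has 4 vertices, giving width 3; this decomposition certifies tw(G) ≤ 3. For the lower bound, the 4 vertices {b, d, e, g} are pairwise adjacent, and any tree decomposition puts a clique entirely inside one bag — forcing width ≥ 3. Therefore the treewidth is 3.

Treewidth 3.
One such decomposition:
Bags: B1 = {b, d, e, f}  B2 = {b, c, d, e}  B3 = {b, d, e, h}  B4 = {a, b, e, f}  B5 = {b, d, e, g}
Tree: B1–B2, B1–B3, B1–B4, B1–B5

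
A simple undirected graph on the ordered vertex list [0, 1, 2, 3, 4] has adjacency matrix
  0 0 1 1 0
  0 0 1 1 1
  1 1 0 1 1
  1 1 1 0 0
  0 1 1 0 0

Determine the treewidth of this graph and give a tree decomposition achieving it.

Every bag has size at most 3, so the width is 3 − 1 = 2 and tw(G) ≤ 2. For the lower bound, the 3 vertices {0, 2, 3} are pairwise adjacent, and any tree decomposition puts a clique entirely inside one bag — forcing width ≥ 2. The upper and lower bounds meet at 2, so that is the treewidth.

Treewidth 2.
One such decomposition:
Bags: B1 = {1, 2, 3}  B2 = {0, 2, 3}  B3 = {1, 2, 4}
Tree: B1–B2, B1–B3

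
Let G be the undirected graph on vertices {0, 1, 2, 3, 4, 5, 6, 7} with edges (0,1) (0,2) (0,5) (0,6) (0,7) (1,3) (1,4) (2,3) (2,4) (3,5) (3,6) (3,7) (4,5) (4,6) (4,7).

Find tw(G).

A width-3 tree decomposition is:
Bags: B1 = {0, 3, 4, 5}  B2 = {0, 3, 4, 7}  B3 = {0, 1, 3, 4}  B4 = {0, 2, 3, 4}  B5 = {0, 3, 4, 6}
Tree: B1–B2, B2–B3, B3–B4, B4–B5
Each bag holds 4 vertices, so the decomposition has width 3, which upper-bounds the treewidth. For the lower bound: the 4 vertex sets {3,5}, {0,7}, {4}, {1} are disjoint, each induces a connected subgraph, and every pair is joined by at least one edge of G. Contracting each set to a single vertex therefore yields K_{4} as a minor, and since treewidth is minor-monotone, tw(G) ≥ tw(K_{4}) = 3. Therefore the treewidth is 3.

3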